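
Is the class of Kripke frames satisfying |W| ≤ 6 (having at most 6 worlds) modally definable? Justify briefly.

Not definable by any modal formula

Modal frame validity is preserved under disjoint unions.
Any modal formula valid on each of 7 disjoint one-world frames is valid on their disjoint union (validity is preserved under disjoint unions). Each one-world frame has |W|=1≤6, but the union has |W|=7.
Hence having at most 6 worlds is not modally definable.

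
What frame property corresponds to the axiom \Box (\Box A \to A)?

Shift-reflexivity

Suppose □(□A→A) is valid. Take Rxy and set V(A)={w : Ryw}. Then at y, □A holds; since □(□A→A) at x, □A→A at y, so A at y, i.e. Ryy.
The converse is a direct semantic check.
Frame condition: \forall x \forall y (Rxy \to Ryy).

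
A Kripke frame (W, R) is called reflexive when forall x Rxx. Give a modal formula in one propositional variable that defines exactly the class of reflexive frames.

□q → q

A defining formula is □q → q (the T axiom).
Suppose □q→q is valid. At any x set V(q)={w : Rxw}. Then □q holds at x, so q holds at x, i.e. Rxx.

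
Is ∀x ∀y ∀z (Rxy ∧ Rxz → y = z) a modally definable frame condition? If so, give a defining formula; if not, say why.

The condition is partial functionality. A defining modal formula is ◇r → □r.
Suppose ◇r→□r is valid. Take Rxy, Rxz and set V(r)={y}. Then ◇r at x, so □r at x, so r at z, i.e. z=y.

Definable; ◇r → □r defines it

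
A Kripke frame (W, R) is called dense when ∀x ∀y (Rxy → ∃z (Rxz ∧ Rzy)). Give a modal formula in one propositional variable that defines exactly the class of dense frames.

□□s → □s

A defining formula is □□s → □s (the C4 axiom).
Suppose □□s→□s is valid. Take Rxy and set V(s)={w : xR²w}. Then □□s at x, so □s at x, so s at y, i.e. ∃z(Rxz∧Rzy).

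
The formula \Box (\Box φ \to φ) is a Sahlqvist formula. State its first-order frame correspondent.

Suppose □(□φ→φ) is valid. Take Rxy and set V(φ)={w : Ryw}. Then at y, □φ holds; since □(□φ→φ) at x, □φ→φ at y, so φ at y, i.e. Ryy.
The converse is a direct semantic check.
So the correspondent is shift-reflexivity.

shift-reflexivity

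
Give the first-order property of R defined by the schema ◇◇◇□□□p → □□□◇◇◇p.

This is a Sahlqvist (Geach-type) schema ◇^3□^3p → □^3◇^3p.
Minimal-valuation argument: fix x; take any y with xR^3y and any z with xR^3z. Set V(p) to the set of worlds R-reachable from y in exactly 3 steps. Then □^3p holds at y, so the antecedent holds at x; validity forces ◇^3p at z, giving a w with zR^3w and yR^3w.
First-order correspondent: ∀x ∀y ∀z ((xR³y ∧ xR³z) → ∃w (yR³w ∧ zR³w)).

∀x ∀y ∀z ((xR³y ∧ xR³z) → ∃w (yR³w ∧ zR³w))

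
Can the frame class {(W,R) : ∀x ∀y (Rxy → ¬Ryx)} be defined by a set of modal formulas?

Not definable by any modal formula

Any modally definable frame class is closed under surjective bounded morphisms.
The 4-cycle (worlds 0,1,2,3 with 0→1→2→3→0) is asymmetric. Mapping every world to a single reflexive point • is a surjective bounded morphism, and the reflexive point is not asymmetric (R•• but asymmetry requires ¬R••).
So no modal formula (or set of formulas) defines exactly the asymmetric frames.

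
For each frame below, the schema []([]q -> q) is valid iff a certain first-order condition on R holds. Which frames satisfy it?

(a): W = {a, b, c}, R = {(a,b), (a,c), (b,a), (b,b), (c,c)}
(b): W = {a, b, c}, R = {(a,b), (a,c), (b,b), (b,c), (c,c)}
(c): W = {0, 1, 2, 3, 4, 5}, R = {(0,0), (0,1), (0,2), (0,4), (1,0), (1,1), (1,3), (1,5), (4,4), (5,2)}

Frame correspondent (Sahlqvist): forall x forall y (Rxy -> Ryy) — i.e. shift-reflexivity.
(a): fails — Rba but not Raa.
(b): holds.
(c): fails — R02 but not R22.
Valid on: (b).

(b)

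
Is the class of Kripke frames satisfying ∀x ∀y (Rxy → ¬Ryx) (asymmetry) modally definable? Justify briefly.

Any modally definable frame class is closed under surjective bounded morphisms.
The 5-cycle (worlds w0,w1,w2,w3,w4 with w0→w1→w2→w3→w4→w0) is asymmetric. Mapping every world to a single reflexive point • is a surjective bounded morphism, and the reflexive point is not asymmetric (R•• but asymmetry requires ¬R••).
Hence asymmetry is not modally definable.

No — not modally definable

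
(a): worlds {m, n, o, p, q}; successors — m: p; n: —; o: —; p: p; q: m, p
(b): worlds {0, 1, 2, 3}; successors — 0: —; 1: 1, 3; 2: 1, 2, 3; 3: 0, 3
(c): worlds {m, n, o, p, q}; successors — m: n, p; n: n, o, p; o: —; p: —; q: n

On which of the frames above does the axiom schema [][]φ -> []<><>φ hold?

(a)

This is the axiom for a generalized confluence (Geach) condition; its first-order frame correspondent is forall x forall z (xRz -> exists w (x R^2 w & z R^2 w)).
(a): condition met.
(b): fails — 3R0 but no w with 3R²w and 0R²w.
(c): fails — mRp but no w with mR²w and pR²w.
Valid on: (a).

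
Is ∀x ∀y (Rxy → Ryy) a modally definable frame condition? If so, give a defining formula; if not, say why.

The condition is shift-reflexivity. A defining modal formula is □(□r → r).
Suppose □(□r→r) is valid. Take Rxy and set V(r)={w : Ryw}. Then at y, □r holds; since □(□r→r) at x, □r→r at y, so r at y, i.e. Ryy.

Yes — defined by □(□r → r)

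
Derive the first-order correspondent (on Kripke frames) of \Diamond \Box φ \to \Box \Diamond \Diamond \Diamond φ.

This is a Sahlqvist (Geach-type) schema ◇^1□^1φ → □^1◇^3φ.
Minimal-valuation argument: fix x; take any y with xR^1y and any z with xR^1z. Set V(φ) to the set of worlds R-reachable from y in exactly 1 step. Then □^1φ holds at y, so the antecedent holds at x; validity forces ◇^3φ at z, giving a w with zR^3w and yR^1w.
First-order correspondent: \forall x \forall y \forall z ((xRy \wedge xRz) \to \exists w (yRw \wedge z R^3 w)).

\forall x \forall y \forall z ((xRy \wedge xRz) \to \exists w (yRw \wedge z R^3 w))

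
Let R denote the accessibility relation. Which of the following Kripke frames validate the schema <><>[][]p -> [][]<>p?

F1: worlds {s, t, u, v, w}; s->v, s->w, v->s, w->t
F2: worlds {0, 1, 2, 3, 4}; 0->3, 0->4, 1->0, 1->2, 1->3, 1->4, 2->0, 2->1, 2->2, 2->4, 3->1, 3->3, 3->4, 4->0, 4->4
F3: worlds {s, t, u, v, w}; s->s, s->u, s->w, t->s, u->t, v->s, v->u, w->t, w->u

F2

This is the axiom for a generalized confluence (Geach) condition; its first-order frame correspondent is forall x forall y forall z ((x R^2 y & x R^2 z) -> exists w (y R^2 w & zRw)).
F1: fails — sR²s, sR²s but no w* with sR²w* and sRw*.
F2: condition met.
F3: fails — sR²t, sR²u but no w* with tR²w* and uRw*.
Valid on: F2.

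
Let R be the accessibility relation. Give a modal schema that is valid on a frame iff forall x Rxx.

□s → s

The condition is reflexivity. The T schema □s → s defines it.
Suppose □s→s is valid. At any x set V(s)={w : Rxw}. Then □s holds at x, so s holds at x, i.e. Rxx.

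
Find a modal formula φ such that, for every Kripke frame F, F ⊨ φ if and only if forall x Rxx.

□q → q

This is reflexivity; the standard corresponding axiom is T: □q → q.
Suppose □q→q is valid. At any x set V(q)={w : Rxw}. Then □q holds at x, so q holds at x, i.e. Rxx.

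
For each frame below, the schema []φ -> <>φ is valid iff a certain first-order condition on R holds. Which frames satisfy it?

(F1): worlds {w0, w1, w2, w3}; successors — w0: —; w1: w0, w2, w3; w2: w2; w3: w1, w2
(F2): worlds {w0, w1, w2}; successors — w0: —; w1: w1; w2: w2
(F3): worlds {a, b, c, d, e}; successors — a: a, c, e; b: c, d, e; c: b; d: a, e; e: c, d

The schema corresponds to seriality: forall x exists y Rxy.
(F1): fails — world w0 has no successor.
(F2): fails — world w0 has no successor.
(F3): holds.

(F3)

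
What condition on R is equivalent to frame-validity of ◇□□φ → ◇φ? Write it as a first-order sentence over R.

∀x ∀y (xRy → ∃w (yR²w ∧ xRw))

This is a Sahlqvist (Geach-type) schema ◇^1□^2φ → □^0◇^1φ.
First-order correspondent: ∀x ∀y (xRy → ∃w (yR²w ∧ xRw)).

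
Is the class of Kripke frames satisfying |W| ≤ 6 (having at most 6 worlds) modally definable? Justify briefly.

Not modally definable

If a class were modally definable it would be closed under disjoint unions (Goldblatt–Thomason).
Any modal formula valid on each of 7 disjoint one-world frames is valid on their disjoint union (validity is preserved under disjoint unions). Each one-world frame has |W|=1≤6, but the union has |W|=7.
Hence having at most 6 worlds is not modally definable.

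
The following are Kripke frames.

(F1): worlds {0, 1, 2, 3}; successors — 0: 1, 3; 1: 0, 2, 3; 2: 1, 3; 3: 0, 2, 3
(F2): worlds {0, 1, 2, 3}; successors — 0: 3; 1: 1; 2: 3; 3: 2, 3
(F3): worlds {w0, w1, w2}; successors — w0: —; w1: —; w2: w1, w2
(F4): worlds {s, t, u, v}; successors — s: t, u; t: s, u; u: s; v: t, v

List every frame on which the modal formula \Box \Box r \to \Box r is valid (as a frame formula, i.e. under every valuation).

The schema corresponds to density: \forall x \forall y (Rxy \to \exists z (Rxz \wedge Rzy)).
(F1): fails — R01 but no z with R0z and Rz1.
(F2): ✓.
(F3): ✓.
(F4): fails — Rus but no z with Ruz and Rzs.

(F2), (F3)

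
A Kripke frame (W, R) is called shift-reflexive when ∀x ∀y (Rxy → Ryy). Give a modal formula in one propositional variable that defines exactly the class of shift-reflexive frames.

□(□r → r)

A defining formula is □(□r → r) (the T□ axiom).
Suppose □(□r→r) is valid. Take Rxy and set V(r)={w : Ryw}. Then at y, □r holds; since □(□r→r) at x, □r→r at y, so r at y, i.e. Ryy.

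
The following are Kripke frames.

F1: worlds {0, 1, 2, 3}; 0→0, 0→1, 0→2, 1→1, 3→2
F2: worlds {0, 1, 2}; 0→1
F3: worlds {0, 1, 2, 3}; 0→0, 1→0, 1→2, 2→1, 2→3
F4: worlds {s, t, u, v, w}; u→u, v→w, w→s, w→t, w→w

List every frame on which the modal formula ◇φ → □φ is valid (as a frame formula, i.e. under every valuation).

F2

The schema corresponds to partial functionality: ∀x ∀y ∀z (Rxy ∧ Rxz → y = z).
F1: fails — 0 sees both 0 and 1.
F2: satisfies the condition.
F3: fails — 1 sees both 0 and 2.
F4: fails — w sees both s and t.
Valid on: F2.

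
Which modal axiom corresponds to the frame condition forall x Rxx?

□p → p

This is reflexivity; the standard corresponding axiom is T: □p → p.
Suppose □p→p is valid. At any x set V(p)={w : Rxw}. Then □p holds at x, so p holds at x, i.e. Rxx.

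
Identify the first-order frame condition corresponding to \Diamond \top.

Seriality

◇⊤ holds at w iff w has a successor, so frame-validity of ◇⊤ is exactly seriality. Equivalently via □A → ◇A:
Suppose □A→◇A is valid. At any x set V(A)=W. Then □A at x, so ◇A at x, so x has a successor.
Conversely, on a frame with seriality the schema holds at every world under every valuation.
So the correspondent is seriality.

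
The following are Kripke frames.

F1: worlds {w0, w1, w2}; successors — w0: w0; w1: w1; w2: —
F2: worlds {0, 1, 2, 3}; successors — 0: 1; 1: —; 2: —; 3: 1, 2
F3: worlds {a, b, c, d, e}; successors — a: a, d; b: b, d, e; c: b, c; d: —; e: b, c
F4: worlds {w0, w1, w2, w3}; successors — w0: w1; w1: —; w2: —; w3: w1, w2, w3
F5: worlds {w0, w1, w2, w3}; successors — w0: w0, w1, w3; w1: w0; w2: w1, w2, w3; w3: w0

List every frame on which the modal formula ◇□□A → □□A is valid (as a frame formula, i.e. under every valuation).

F1, F2

The schema corresponds to a generalized confluence (Geach) condition: ∀x ∀y ∀z ((xRy ∧ xR²z) → ∃w (yR²w ∧ z = w)).
F1: condition met.
F2: condition met.
F3: fails — aRd, aR²a but no w with dR²w and a=w.
F4: fails — w3Rw1, w3R²w1 but no w with w1R²w and w1=w.
F5: fails — w2Rw1, w2R²w2 but no w with w1R²w and w2=w.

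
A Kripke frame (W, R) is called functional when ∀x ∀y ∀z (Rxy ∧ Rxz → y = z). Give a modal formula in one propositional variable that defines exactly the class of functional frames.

This is partial functionality; the standard corresponding axiom is CD: ◇p → □p.
Suppose ◇p→□p is valid. Take Rxy, Rxz and set V(p)={y}. Then ◇p at x, so □p at x, so p at z, i.e. z=y.

◇p → □p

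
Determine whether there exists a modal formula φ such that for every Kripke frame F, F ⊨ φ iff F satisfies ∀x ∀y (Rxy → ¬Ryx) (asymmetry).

Any modally definable frame class is closed under surjective bounded morphisms.
The 5-cycle (worlds s,t,u,v,w with s→t→u→v→w→s) is asymmetric. Mapping every world to a single reflexive point • is a surjective bounded morphism, and the reflexive point is not asymmetric (R•• but asymmetry requires ¬R••).
So no modal formula (or set of formulas) defines exactly the asymmetric frames.

Not definable by any modal formula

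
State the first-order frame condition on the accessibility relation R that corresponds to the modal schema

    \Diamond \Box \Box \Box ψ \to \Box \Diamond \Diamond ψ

This is a Sahlqvist (Geach-type) schema ◇^1□^3ψ → □^1◇^2ψ.
First-order correspondent: \forall x \forall y \forall z ((xRy \wedge xRz) \to \exists w (y R^3 w \wedge z R^2 w)).

\forall x \forall y \forall z ((xRy \wedge xRz) \to \exists w (y R^3 w \wedge z R^2 w))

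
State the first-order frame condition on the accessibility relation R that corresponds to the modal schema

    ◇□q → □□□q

∀x ∀y ∀z ((xRy ∧ xR³z) → ∃w (yRw ∧ z = w))

This is a Sahlqvist (Geach-type) schema ◇^1□^1q → □^3◇^0q.
First-order correspondent: ∀x ∀y ∀z ((xRy ∧ xR³z) → ∃w (yRw ∧ z = w)).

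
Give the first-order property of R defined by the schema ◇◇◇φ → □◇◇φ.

This is a Sahlqvist (Geach-type) schema ◇^3□^0φ → □^1◇^2φ.
Minimal-valuation argument: fix x; take any y with xR^3y and any z with xR^1z. Set V(φ) to the set of worlds R-reachable from y in exactly 0 steps. Then □^0φ holds at y, so the antecedent holds at x; validity forces ◇^2φ at z, giving a w with zR^2w and yR^0w.
First-order correspondent: ∀x ∀y ∀z ((xR³y ∧ xRz) → ∃w (y = w ∧ zR²w)).

∀x ∀y ∀z ((xR³y ∧ xRz) → ∃w (y = w ∧ zR²w))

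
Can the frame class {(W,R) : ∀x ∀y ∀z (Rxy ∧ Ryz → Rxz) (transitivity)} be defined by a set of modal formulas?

The condition is transitivity. A defining modal formula is □p → □□p.
Suppose □p→□□p is valid. Take Rxy, Ryz and set V(p)={w : Rxw}. Then □p at x, so □□p at x, so □p at y, so p at z, i.e. Rxz.

Yes — defined by □p → □□p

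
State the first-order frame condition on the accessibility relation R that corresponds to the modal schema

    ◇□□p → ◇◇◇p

∀x ∀y (xRy → ∃w (yR²w ∧ xR³w))

This is a Sahlqvist (Geach-type) schema ◇^1□^2p → □^0◇^3p.
Minimal-valuation argument: fix x; take any y with xR^1y and any z with xR^0z. Set V(p) to the set of worlds R-reachable from y in exactly 2 steps. Then □^2p holds at y, so the antecedent holds at x; validity forces ◇^3p at z, giving a w with zR^3w and yR^2w.
First-order correspondent: ∀x ∀y (xRy → ∃w (yR²w ∧ xR³w)).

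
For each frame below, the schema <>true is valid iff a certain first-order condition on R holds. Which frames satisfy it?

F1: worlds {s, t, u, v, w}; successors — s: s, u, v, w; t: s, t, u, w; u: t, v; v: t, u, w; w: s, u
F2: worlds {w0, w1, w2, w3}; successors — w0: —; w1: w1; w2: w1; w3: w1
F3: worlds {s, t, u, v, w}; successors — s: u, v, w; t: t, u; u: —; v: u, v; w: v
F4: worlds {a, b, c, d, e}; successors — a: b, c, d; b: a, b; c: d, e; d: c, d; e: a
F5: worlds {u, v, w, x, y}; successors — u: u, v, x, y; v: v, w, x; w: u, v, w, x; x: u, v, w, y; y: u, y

The schema corresponds to seriality: forall x exists y Rxy.
F1: ✓.
F2: fails — world w0 has no successor.
F3: fails — world u has no successor.
F4: ✓.
F5: ✓.

F1, F4, F5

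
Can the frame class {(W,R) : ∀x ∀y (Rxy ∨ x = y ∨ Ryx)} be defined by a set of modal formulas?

Modal frame validity is preserved under disjoint unions.
Take 4 disjoint single-world reflexive frames: each is trivially connected, but their disjoint union has 4 worlds with no edge between distinct components, so it is not connected.
So no modal formula (or set of formulas) defines exactly the connected frames.

No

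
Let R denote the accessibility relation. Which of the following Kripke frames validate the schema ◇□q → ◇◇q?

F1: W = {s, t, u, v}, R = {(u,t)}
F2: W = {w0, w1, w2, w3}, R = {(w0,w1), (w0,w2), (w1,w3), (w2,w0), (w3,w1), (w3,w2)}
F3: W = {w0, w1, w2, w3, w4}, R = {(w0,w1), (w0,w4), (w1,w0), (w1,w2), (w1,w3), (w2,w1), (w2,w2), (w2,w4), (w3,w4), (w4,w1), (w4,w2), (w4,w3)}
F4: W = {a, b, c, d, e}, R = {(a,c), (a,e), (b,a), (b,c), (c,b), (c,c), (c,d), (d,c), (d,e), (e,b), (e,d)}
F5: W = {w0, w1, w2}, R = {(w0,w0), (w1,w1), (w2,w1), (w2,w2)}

F2, F3, F4, F5

Frame correspondent (Sahlqvist): ∀x ∀y (xRy → ∃w (yRw ∧ xR²w)) — i.e. a generalized confluence (Geach) condition.
F1: fails — uRt but no w with tRw and uR²w.
F2: condition met.
F3: condition met.
F4: condition met.
F5: condition met.
Valid on: F2, F3, F4, F5.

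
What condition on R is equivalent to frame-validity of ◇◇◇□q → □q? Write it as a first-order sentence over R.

This is a Sahlqvist (Geach-type) schema ◇^3□^1q → □^1◇^0q.
First-order correspondent: ∀x ∀y ∀z ((xR³y ∧ xRz) → ∃w (yRw ∧ z = w)).

∀x ∀y ∀z ((xR³y ∧ xRz) → ∃w (yRw ∧ z = w))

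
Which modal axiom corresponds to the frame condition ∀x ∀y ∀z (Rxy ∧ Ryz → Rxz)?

The condition is transitivity. The 4 schema □q → □□q defines it.
Suppose □q→□□q is valid. Take Rxy, Ryz and set V(q)={w : Rxw}. Then □q at x, so □□q at x, so □q at y, so q at z, i.e. Rxz.

□q → □□q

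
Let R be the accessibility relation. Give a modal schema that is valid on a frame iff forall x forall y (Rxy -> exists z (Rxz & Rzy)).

This is density; the standard corresponding axiom is C4: □□ψ → □ψ.
Suppose □□ψ→□ψ is valid. Take Rxy and set V(ψ)={w : xR²w}. Then □□ψ at x, so □ψ at x, so ψ at y, i.e. ∃z(Rxz∧Rzy).

□□ψ → □ψ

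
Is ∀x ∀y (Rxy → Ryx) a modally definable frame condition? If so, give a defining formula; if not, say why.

Yes: it is symmetry, defined by the B schema p → □◇p.
Suppose p→□◇p is valid. Take Rxy and set V(p)={x}. Then p at x, so □◇p at x, so ◇p at y, so some z with Ryz has p; z=x, i.e. Ryx.

Yes — defined by p → □◇p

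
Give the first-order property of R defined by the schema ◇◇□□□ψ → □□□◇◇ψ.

∀x ∀y ∀z ((xR²y ∧ xR³z) → ∃w (yR³w ∧ zR²w))

This is a Sahlqvist (Geach-type) schema ◇^2□^3ψ → □^3◇^2ψ.
Minimal-valuation argument: fix x; take any y with xR^2y and any z with xR^3z. Set V(ψ) to the set of worlds R-reachable from y in exactly 3 steps. Then □^3ψ holds at y, so the antecedent holds at x; validity forces ◇^2ψ at z, giving a w with zR^2w and yR^3w.
First-order correspondent: ∀x ∀y ∀z ((xR²y ∧ xR³z) → ∃w (yR³w ∧ zR²w)).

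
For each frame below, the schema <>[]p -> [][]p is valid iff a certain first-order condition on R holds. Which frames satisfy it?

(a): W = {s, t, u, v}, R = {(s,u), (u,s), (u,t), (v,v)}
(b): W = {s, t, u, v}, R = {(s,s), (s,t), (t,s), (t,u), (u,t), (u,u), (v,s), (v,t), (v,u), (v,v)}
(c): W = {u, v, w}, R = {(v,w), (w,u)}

The schema corresponds to a generalized confluence (Geach) condition: forall x forall y forall z ((xRy & x R^2 z) -> exists w (yRw & z = w)).
(a): fails — uRt, uR²u but no w with tRw and u=w.
(b): fails — sRs, sR²u but no w with sRw and u=w.
(c): holds.
Valid on: (c).

(c)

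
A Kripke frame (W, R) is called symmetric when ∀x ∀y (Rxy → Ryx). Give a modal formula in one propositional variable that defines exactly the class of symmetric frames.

ψ → □◇ψ

The condition is symmetry. The B schema ψ → □◇ψ defines it.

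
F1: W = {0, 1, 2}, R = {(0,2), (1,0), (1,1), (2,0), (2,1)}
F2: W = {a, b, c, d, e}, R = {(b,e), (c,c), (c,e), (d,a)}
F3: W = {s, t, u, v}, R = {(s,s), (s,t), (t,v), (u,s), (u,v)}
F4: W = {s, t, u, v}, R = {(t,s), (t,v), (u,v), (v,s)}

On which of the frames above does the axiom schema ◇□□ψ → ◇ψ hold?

F1

Frame correspondent (Sahlqvist): ∀x ∀y (xRy → ∃w (yR²w ∧ xRw)) — i.e. a generalized confluence (Geach) condition.
F1: ✓.
F2: fails — bRe but no w with eR²w and bRw.
F3: fails — sRt but no w with tR²w and sRw.
F4: fails — tRs but no w with sR²w and tRw.
Valid on: F1.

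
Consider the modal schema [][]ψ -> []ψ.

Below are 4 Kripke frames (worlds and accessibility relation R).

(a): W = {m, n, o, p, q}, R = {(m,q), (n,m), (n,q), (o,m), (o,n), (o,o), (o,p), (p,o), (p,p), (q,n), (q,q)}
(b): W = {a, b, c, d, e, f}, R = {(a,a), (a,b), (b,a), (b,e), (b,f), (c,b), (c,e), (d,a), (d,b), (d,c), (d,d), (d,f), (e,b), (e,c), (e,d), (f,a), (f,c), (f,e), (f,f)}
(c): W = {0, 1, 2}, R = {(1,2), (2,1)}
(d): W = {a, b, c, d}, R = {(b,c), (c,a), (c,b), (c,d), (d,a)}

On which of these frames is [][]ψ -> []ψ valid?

(b)

This is the axiom for density; its first-order frame correspondent is forall x forall y (Rxy -> exists z (Rxz & Rzy)).
(a): fails — Rnm but no z with Rnz and Rzm.
(b): holds.
(c): fails — R12 but no z with R1z and Rz2.
(d): fails — Rbc but no z with Rbz and Rzc.
Valid on: (b).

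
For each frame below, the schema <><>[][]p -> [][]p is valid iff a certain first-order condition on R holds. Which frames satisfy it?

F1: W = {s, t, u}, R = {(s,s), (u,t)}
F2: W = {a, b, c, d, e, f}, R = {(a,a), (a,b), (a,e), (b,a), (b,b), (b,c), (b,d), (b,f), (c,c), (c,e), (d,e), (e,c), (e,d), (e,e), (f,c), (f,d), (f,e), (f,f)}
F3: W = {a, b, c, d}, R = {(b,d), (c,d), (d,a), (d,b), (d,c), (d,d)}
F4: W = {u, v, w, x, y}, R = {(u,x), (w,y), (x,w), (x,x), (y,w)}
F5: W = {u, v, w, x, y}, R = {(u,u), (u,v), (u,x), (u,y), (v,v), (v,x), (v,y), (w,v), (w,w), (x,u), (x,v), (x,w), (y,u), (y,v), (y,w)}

F1

The schema corresponds to a generalized confluence (Geach) condition: forall x forall y forall z ((x R^2 y & x R^2 z) -> exists w (y R^2 w & z = w)).
F1: condition met.
F2: fails — aR²c, aR²a but no w with cR²w and a=w.
F3: fails — bR²a, bR²a but no w with aR²w and a=w.
F4: fails — uR²w, uR²x but no t with wR²t and x=t.
F5: fails — uR²w, uR²u but no t with wR²t and u=t.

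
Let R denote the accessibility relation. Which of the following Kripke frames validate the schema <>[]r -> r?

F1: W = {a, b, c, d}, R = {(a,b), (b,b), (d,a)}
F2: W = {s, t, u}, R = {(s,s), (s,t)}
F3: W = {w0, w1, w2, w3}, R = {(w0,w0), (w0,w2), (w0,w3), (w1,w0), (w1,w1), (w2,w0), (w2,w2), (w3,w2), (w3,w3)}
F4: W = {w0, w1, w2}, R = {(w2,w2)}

This is the axiom for symmetry; its first-order frame correspondent is forall x forall y (Rxy -> Ryx).
F1: fails — Rab but not Rba.
F2: fails — Rst but not Rts.
F3: fails — Rw1w0 but not Rw0w1.
F4: satisfies the condition.
Valid on: F4.

F4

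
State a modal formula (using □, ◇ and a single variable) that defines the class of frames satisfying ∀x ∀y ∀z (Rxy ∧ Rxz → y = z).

This is partial functionality; the standard corresponding axiom is CD: ◇q → □q.

◇q → □q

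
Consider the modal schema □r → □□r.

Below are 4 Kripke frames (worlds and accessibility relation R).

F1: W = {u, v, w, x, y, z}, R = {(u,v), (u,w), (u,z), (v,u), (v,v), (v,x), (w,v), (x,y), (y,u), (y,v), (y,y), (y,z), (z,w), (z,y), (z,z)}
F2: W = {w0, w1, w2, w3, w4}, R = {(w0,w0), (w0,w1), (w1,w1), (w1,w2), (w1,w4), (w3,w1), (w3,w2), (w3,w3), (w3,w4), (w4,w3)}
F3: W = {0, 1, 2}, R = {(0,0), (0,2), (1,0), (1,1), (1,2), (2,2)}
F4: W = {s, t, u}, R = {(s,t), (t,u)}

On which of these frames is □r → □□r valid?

F3

Frame correspondent (Sahlqvist): ∀x ∀y ∀z (Rxy ∧ Ryz → Rxz) — i.e. transitivity.
F1: fails — Ruv and Rvu but not Ruu.
F2: fails — Rw0w1 and Rw1w2 but not Rw0w2.
F3: satisfies the condition.
F4: fails — Rst and Rtu but not Rsu.
Valid on: F3.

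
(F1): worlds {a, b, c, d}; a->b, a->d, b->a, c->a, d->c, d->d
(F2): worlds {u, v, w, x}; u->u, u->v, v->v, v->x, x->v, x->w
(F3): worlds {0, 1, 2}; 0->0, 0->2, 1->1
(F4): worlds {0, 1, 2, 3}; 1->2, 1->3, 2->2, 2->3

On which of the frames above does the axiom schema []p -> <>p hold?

Frame correspondent (Sahlqvist): forall x exists y Rxy — i.e. seriality.
(F1): ✓.
(F2): fails — world w has no successor.
(F3): fails — world 2 has no successor.
(F4): fails — world 0 has no successor.

(F1)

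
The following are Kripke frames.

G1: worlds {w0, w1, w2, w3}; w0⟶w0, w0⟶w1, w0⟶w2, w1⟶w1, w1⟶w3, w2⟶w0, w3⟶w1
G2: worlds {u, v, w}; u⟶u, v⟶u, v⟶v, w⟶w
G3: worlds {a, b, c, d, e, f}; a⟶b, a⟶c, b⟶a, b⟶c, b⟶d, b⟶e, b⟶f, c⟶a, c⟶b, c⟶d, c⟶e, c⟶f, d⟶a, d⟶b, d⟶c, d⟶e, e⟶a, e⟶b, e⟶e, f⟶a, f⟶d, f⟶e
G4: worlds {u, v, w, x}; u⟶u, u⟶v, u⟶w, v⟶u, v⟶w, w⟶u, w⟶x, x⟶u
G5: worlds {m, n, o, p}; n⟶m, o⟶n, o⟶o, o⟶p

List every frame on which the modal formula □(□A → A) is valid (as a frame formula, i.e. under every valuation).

The schema corresponds to shift-reflexivity: ∀x ∀y (Rxy → Ryy).
G1: fails — Rw1w3 but not Rw3w3.
G2: ✓.
G3: fails — Rcd but not Rdd.
G4: fails — Ruv but not Rvv.
G5: fails — Rnm but not Rmm.
Valid on: G2.

G2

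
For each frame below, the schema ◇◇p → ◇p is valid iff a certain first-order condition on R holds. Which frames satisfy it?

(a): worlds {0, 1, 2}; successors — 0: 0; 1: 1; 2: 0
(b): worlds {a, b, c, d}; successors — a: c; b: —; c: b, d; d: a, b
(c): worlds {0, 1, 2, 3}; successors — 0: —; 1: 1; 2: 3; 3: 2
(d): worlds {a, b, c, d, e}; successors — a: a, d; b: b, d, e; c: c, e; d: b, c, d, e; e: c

The schema corresponds to transitivity: ∀x ∀y ∀z (Rxy ∧ Ryz → Rxz).
(a): holds.
(b): fails — Rcd and Rda but not Rca.
(c): fails — R23 and R32 but not R22.
(d): fails — Rec and Rce but not Ree.

(a)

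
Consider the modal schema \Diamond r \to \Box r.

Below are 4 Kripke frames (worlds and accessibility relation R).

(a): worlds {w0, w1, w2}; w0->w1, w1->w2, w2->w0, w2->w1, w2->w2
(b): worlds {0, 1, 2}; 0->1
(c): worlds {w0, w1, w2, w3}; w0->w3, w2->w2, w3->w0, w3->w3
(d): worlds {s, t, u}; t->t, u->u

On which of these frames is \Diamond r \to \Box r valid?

Frame correspondent (Sahlqvist): \forall x \forall y \forall z (Rxy \wedge Rxz \to y = z) — i.e. partial functionality.
(a): fails — w2 sees both w0 and w1.
(b): holds.
(c): fails — w3 sees both w0 and w3.
(d): holds.
Valid on: (b), (d).

(b), (d)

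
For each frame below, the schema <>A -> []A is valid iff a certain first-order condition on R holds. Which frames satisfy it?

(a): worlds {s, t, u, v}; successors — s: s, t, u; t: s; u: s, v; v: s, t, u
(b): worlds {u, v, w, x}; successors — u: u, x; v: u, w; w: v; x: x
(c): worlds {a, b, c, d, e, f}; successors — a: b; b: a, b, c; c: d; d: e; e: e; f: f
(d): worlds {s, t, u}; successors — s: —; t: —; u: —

The schema corresponds to partial functionality: forall x forall y forall z (Rxy & Rxz -> y = z).
(a): fails — s sees both s and t.
(b): fails — u sees both u and x.
(c): fails — b sees both a and b.
(d): satisfies the condition.
Valid on: (d).

(d)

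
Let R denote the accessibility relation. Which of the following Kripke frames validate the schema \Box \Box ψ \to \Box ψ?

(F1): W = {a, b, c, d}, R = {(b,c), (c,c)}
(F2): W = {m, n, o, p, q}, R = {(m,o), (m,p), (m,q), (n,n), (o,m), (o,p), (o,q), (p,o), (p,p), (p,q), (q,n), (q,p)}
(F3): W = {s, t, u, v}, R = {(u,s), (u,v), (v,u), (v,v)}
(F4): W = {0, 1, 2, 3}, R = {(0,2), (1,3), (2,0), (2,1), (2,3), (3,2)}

This is the axiom for density; its first-order frame correspondent is \forall x \forall y (Rxy \to \exists z (Rxz \wedge Rzy)).
(F1): ✓.
(F2): fails — Rom but no z with Roz and Rzm.
(F3): fails — Rus but no z with Ruz and Rzs.
(F4): fails — R32 but no z with R3z and Rz2.

(F1)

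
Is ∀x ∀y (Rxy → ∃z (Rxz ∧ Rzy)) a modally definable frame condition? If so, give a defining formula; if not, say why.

Definable; □□q → □q defines it

The condition is density. A defining modal formula is □□q → □q.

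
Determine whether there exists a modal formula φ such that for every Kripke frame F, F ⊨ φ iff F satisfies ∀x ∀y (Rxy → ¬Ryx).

Any modally definable frame class is closed under surjective bounded morphisms.
The 3-cycle (worlds w0,w1,w2 with w0→w1→w2→w0) is asymmetric. Mapping every world to a single reflexive point • is a surjective bounded morphism, and the reflexive point is not asymmetric (R•• but asymmetry requires ¬R••).
So no modal formula (or set of formulas) defines exactly the asymmetric frames.

Not modally definable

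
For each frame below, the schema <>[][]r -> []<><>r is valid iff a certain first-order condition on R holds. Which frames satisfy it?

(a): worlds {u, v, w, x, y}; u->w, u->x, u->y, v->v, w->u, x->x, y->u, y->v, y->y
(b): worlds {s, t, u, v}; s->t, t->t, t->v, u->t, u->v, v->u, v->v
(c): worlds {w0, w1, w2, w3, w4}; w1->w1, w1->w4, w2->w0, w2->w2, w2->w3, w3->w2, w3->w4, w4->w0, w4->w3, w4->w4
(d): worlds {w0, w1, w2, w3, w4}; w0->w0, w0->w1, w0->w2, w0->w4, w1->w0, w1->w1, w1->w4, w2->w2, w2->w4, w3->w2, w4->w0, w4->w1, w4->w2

(a), (b), (d)

The schema corresponds to a generalized confluence (Geach) condition: forall x forall y forall z ((xRy & xRz) -> exists w (y R^2 w & z R^2 w)).
(a): condition met.
(b): condition met.
(c): fails — w2Rw0, w2Rw0 but no w with w0R²w and w0R²w.
(d): condition met.
Valid on: (a), (b), (d).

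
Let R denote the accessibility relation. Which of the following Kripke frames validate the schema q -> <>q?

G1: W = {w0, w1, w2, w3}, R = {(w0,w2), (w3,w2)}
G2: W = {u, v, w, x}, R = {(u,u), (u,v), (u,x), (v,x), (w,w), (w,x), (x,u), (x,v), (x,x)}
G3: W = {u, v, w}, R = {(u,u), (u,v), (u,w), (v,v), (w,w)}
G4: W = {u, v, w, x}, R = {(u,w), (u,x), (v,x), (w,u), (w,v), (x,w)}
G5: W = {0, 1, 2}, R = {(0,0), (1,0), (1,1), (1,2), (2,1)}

The schema corresponds to reflexivity: forall x Rxx.
G1: fails — world w0 does not see itself.
G2: fails — world v does not see itself.
G3: satisfies the condition.
G4: fails — world u does not see itself.
G5: fails — world 2 does not see itself.

G3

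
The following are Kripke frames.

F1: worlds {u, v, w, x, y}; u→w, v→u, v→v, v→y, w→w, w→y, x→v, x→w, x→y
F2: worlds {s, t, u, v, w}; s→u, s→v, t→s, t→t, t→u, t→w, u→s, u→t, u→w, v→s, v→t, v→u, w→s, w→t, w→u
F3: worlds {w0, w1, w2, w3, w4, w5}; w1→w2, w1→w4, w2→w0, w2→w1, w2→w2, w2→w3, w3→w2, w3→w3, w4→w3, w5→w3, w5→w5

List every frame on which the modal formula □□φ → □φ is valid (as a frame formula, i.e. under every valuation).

The schema corresponds to density: ∀x ∀y (Rxy → ∃z (Rxz ∧ Rzy)).
F1: ✓.
F2: fails — Rsv but no z with Rsz and Rzv.
F3: fails — Rw1w4 but no z with Rw1z and Rzw4.
Valid on: F1.

F1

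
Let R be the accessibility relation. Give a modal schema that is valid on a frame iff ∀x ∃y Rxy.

□p → ◇p

A defining formula is □p → ◇p (the D axiom).
Suppose □p→◇p is valid. At any x set V(p)=W. Then □p at x, so ◇p at x, so x has a successor.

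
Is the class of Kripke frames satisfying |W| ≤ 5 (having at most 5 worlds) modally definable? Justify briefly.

No — not modally definable

Any modally definable frame class is closed under disjoint unions.
Any modal formula valid on each of 6 disjoint one-world frames is valid on their disjoint union (validity is preserved under disjoint unions). Each one-world frame has |W|=1≤5, but the union has |W|=6.
So no modal formula (or set of formulas) defines exactly the |W|≤5 frames.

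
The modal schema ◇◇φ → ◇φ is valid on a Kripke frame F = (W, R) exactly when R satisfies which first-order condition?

transitivity

This is a form of the 4 axiom.
Its frame correspondent is transitivity — ∀x ∀y ∀z (Rxy ∧ Ryz → Rxz).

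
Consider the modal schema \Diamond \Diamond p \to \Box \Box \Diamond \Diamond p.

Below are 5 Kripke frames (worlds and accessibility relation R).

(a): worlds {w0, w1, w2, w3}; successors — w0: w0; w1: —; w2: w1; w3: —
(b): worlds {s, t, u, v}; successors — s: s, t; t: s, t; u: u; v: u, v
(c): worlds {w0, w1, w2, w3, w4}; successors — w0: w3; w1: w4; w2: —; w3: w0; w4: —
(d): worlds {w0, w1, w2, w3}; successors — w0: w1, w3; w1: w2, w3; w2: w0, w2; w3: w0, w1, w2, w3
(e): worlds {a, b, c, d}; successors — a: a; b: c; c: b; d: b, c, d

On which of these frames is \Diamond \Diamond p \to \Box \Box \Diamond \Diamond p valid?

(a), (c), (d)

The schema corresponds to a generalized confluence (Geach) condition: \forall x \forall y \forall z ((x R^2 y \wedge x R^2 z) \to \exists w (y = w \wedge z R^2 w)).
(a): condition met.
(b): fails — vR²v, vR²u but no w with v=w and uR²w.
(c): condition met.
(d): condition met.
(e): fails — dR²b, dR²c but no w with b=w and cR²w.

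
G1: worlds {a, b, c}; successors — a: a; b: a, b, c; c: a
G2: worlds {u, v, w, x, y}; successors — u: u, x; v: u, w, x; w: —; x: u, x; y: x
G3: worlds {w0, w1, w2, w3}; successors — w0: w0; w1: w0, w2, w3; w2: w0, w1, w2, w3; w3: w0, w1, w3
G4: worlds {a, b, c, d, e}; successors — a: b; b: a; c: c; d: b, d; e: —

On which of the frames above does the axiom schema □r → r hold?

none

The schema corresponds to reflexivity: ∀x Rxx.
G1: fails — world c does not see itself.
G2: fails — world v does not see itself.
G3: fails — world w1 does not see itself.
G4: fails — world a does not see itself.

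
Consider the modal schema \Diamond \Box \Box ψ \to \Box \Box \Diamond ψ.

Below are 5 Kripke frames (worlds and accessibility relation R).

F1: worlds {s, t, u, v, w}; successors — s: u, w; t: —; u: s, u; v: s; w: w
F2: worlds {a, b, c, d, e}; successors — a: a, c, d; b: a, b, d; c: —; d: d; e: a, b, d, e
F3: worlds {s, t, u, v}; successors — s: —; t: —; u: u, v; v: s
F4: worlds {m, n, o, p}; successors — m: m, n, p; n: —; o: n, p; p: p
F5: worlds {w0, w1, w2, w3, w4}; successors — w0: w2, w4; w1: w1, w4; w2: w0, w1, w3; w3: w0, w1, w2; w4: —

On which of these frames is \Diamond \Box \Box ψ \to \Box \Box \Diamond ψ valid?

none

This is the axiom for a generalized confluence (Geach) condition; its first-order frame correspondent is \forall x \forall y \forall z ((xRy \wedge x R^2 z) \to \exists w (y R^2 w \wedge zRw)).
F1: fails — sRw, sR²u but no w* with wR²w* and uRw*.
F2: fails — aRa, aR²c but no w with aR²w and cRw.
F3: fails — uRu, uR²s but no w with uR²w and sRw.
F4: fails — mRm, mR²n but no w with mR²w and nRw.
F5: fails — w0Rw4, w0R²w0 but no w with w4R²w and w0Rw.
Valid on no frame.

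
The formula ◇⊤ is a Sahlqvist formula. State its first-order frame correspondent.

Seriality

◇⊤ holds at w iff w has a successor, so frame-validity of ◇⊤ is exactly seriality. Equivalently via □A → ◇A:
Suppose □A→◇A is valid. At any x set V(A)=W. Then □A at x, so ◇A at x, so x has a successor.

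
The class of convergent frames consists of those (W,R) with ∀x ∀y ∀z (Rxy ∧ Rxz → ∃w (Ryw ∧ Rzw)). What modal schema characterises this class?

The condition is convergence. The .2 schema ◇□r → □◇r defines it.
Suppose ◇□r→□◇r is valid. Take Rxy, Rxz and set V(r)={w : Ryw}. Then □r at y so ◇□r at x, so □◇r at x, so ◇r at z, giving w with Rzw and Ryw.

◇□r → □◇r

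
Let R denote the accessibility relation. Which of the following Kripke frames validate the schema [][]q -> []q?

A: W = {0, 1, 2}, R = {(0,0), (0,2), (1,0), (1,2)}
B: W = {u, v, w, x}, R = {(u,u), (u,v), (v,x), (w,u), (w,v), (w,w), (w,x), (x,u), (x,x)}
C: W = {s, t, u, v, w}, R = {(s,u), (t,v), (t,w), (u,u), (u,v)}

The schema corresponds to density: forall x forall y (Rxy -> exists z (Rxz & Rzy)).
A: satisfies the condition.
B: satisfies the condition.
C: fails — Rtv but no z with Rtz and Rzv.

A, B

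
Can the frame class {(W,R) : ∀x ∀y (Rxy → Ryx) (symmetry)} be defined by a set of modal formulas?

Yes: it is symmetry, defined by the B schema r → □◇r.

Yes — defined by r → □◇r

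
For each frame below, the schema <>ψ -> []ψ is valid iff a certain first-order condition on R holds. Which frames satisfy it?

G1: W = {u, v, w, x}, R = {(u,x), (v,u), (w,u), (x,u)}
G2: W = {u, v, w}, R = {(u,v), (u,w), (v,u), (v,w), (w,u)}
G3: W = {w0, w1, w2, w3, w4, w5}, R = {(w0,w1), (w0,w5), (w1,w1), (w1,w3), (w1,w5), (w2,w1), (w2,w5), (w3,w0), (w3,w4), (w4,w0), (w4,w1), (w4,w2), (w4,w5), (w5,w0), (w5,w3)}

G1

This is the axiom for partial functionality; its first-order frame correspondent is forall x forall y forall z (Rxy & Rxz -> y = z).
G1: condition met.
G2: fails — u sees both v and w.
G3: fails — w0 sees both w1 and w5.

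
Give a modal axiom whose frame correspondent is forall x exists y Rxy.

□p → ◇p

A defining formula is □p → ◇p (the D axiom).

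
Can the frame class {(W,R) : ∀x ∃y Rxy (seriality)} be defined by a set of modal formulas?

The condition is seriality. A defining modal formula is □q → ◇q.

Yes, by □q → ◇q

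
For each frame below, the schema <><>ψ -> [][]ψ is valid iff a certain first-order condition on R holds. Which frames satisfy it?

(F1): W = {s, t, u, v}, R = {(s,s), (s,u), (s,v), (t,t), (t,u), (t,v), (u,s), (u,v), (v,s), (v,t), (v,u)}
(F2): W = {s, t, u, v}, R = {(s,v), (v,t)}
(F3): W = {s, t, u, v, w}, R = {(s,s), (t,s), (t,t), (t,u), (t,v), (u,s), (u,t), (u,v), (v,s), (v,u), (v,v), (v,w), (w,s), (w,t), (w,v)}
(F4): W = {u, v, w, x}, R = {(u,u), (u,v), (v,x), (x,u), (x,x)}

(F2)

This is the axiom for a generalized confluence (Geach) condition; its first-order frame correspondent is forall x forall y forall z ((x R^2 y & x R^2 z) -> exists w (y = w & z = w)).
(F1): fails — sR²s, sR²t but s ≠ t.
(F2): holds.
(F3): fails — tR²s, tR²t but s ≠ t.
(F4): fails — uR²u, uR²v but u ≠ v.
Valid on: (F2).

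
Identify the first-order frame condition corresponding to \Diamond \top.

Seriality

◇⊤ holds at w iff w has a successor, so frame-validity of ◇⊤ is exactly seriality. Equivalently via □ψ → ◇ψ:
Suppose □ψ→◇ψ is valid. At any x set V(ψ)=W. Then □ψ at x, so ◇ψ at x, so x has a successor.
Conversely, on a frame with seriality the schema holds at every world under every valuation.
Frame condition: \forall x \exists y Rxy.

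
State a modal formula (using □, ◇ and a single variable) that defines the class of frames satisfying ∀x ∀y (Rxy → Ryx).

A defining formula is r → □◇r (the B axiom).
Suppose r→□◇r is valid. Take Rxy and set V(r)={x}. Then r at x, so □◇r at x, so ◇r at y, so some z with Ryz has r; z=x, i.e. Ryx.

r → □◇r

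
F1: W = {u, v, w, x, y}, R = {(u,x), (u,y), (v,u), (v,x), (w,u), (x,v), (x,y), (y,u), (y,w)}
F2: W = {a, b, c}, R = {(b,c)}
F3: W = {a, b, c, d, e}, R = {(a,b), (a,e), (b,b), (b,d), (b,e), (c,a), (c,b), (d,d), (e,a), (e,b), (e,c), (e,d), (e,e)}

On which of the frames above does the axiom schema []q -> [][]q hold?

This is the axiom for transitivity; its first-order frame correspondent is forall x forall y forall z (Rxy & Ryz -> Rxz).
F1: fails — Rwu and Rux but not Rwx.
F2: satisfies the condition.
F3: fails — Rab and Rbd but not Rad.
Valid on: F2.

F2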